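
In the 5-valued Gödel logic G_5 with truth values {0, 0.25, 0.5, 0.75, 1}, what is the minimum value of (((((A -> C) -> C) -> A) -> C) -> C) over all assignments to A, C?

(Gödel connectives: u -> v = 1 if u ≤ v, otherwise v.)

The minimum is attained at A = 0, C = 0.25:
  (A -> C): 0 ≤ 0.25, so result = 1
  ((A -> C) -> C): 1 > 0.25, so result = 0.25
  (((A -> C) -> C) -> A): 0.25 > 0, so result = 0
  ((((A -> C) -> C) -> A) -> C): 0 ≤ 0.25, so result = 1
  (((((A -> C) -> C) -> A) -> C) -> C): 1 > 0.25, so result = 0.25
Checking all 25 assignments confirms none give a value below 0.25.

0.25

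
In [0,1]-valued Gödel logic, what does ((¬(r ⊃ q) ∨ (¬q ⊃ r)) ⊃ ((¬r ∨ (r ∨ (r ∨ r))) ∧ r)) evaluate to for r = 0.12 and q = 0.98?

0.12

(r ⊃ q): 0.12 ≤ 0.98, so result = 1
¬(r ⊃ q): Gödel ¬ of 1 = 0 (operand ≠ 0)
¬q: Gödel ¬ of 0.98 = 0 (operand ≠ 0)
(¬q ⊃ r): 0 ≤ 0.12, so result = 1
(¬(r ⊃ q) ∨ (¬q ⊃ r)) = max(0, 1) = 1
¬r: Gödel ¬ of 0.12 = 0 (operand ≠ 0)
(r ∨ r) = max(0.12, 0.12) = 0.12
(r ∨ (r ∨ r)) = max(0.12, 0.12) = 0.12
(¬r ∨ (r ∨ (r ∨ r))) = max(0, 0.12) = 0.12
((¬r ∨ (r ∨ (r ∨ r))) ∧ r) = min(0.12, 0.12) = 0.12
((¬(r ⊃ q) ∨ (¬q ⊃ r)) ⊃ ((¬r ∨ (r ∨ (r ∨ r))) ∧ r)): 1 > 0.12, so result = 0.12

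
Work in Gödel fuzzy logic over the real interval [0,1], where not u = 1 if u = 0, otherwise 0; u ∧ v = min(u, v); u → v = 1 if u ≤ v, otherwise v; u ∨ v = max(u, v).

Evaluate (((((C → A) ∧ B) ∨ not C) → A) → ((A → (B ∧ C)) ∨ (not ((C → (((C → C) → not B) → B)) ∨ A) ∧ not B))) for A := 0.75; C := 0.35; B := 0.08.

0.08

(C → A): 0.35 ≤ 0.75, so result = 1
((C → A) ∧ B) = min(1, 0.08) = 0.08
not C: Gödel ¬ of 0.35 = 0 (operand ≠ 0)
(((C → A) ∧ B) ∨ not C) = max(0.08, 0) = 0.08
((((C → A) ∧ B) ∨ not C) → A): 0.08 ≤ 0.75, so result = 1
(B ∧ C) = min(0.08, 0.35) = 0.08
(A → (B ∧ C)): 0.75 > 0.08, so result = 0.08
(C → C): 0.35 ≤ 0.35, so result = 1
not B: Gödel ¬ of 0.08 = 0 (operand ≠ 0)
((C → C) → not B): 1 > 0, so result = 0
(((C → C) → not B) → B): 0 ≤ 0.08, so result = 1
(C → (((C → C) → not B) → B)): 0.35 ≤ 1, so result = 1
((C → (((C → C) → not B) → B)) ∨ A) = max(1, 0.75) = 1
not ((C → (((C → C) → not B) → B)) ∨ A): Gödel ¬ of 1 = 0 (operand ≠ 0)
not B: Gödel ¬ of 0.08 = 0 (operand ≠ 0)
(not ((C → (((C → C) → not B) → B)) ∨ A) ∧ not B) = min(0, 0) = 0
((A → (B ∧ C)) ∨ (not ((C → (((C → C) → not B) → B)) ∨ A) ∧ not B)) = max(0.08, 0) = 0.08
(((((C → A) ∧ B) ∨ not C) → A) → ((A → (B ∧ C)) ∨ (not ((C → (((C → C) → not B) → B)) ∨ A) ∧ not B))): 1 > 0.08, so result = 0.08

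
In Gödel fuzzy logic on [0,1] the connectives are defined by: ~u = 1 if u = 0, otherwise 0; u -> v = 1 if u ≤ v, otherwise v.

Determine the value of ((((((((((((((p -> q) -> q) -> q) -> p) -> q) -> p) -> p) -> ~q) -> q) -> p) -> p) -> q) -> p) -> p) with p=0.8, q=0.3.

0.80

(p -> q): 0.8 > 0.3, so result = 0.3
((p -> q) -> q): 0.3 ≤ 0.3, so result = 1
(((p -> q) -> q) -> q): 1 > 0.3, so result = 0.3
((((p -> q) -> q) -> q) -> p): 0.3 ≤ 0.8, so result = 1
(((((p -> q) -> q) -> q) -> p) -> q): 1 > 0.3, so result = 0.3
((((((p -> q) -> q) -> q) -> p) -> q) -> p): 0.3 ≤ 0.8, so result = 1
(((((((p -> q) -> q) -> q) -> p) -> q) -> p) -> p): 1 > 0.8, so result = 0.8
~q: Gödel ¬ of 0.3 = 0 (operand ≠ 0)
((((((((p -> q) -> q) -> q) -> p) -> q) -> p) -> p) -> ~q): 0.8 > 0, so result = 0
(((((((((p -> q) -> q) -> q) -> p) -> q) -> p) -> p) -> ~q) -> q): 0 ≤ 0.3, so result = 1
((((((((((p -> q) -> q) -> q) -> p) -> q) -> p) -> p) -> ~q) -> q) -> p): 1 > 0.8, so result = 0.8
(((((((((((p -> q) -> q) -> q) -> p) -> q) -> p) -> p) -> ~q) -> q) -> p) -> p): 0.8 ≤ 0.8, so result = 1
((((((((((((p -> q) -> q) -> q) -> p) -> q) -> p) -> p) -> ~q) -> q) -> p) -> p) -> q): 1 > 0.3, so result = 0.3
(((((((((((((p -> q) -> q) -> q) -> p) -> q) -> p) -> p) -> ~q) -> q) -> p) -> p) -> q) -> p): 0.3 ≤ 0.8, so result = 1
((((((((((((((p -> q) -> q) -> q) -> p) -> q) -> p) -> p) -> ~q) -> q) -> p) -> p) -> q) -> p) -> p): 1 > 0.8, so result = 0.8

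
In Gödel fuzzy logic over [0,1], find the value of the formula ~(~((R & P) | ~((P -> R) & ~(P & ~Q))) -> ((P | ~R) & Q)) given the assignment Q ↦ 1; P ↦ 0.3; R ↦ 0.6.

0.00

(R & P) = min(0.6, 0.3) = 0.3
(P -> R): 0.3 ≤ 0.6, so result = 1
~Q: Gödel ¬ of 1 = 0 (operand ≠ 0)
(P & ~Q) = min(0.3, 0) = 0
~(P & ~Q): Gödel ¬ of 0 = 1 (operand is 0)
((P -> R) & ~(P & ~Q)) = min(1, 1) = 1
~((P -> R) & ~(P & ~Q)): Gödel ¬ of 1 = 0 (operand ≠ 0)
((R & P) | ~((P -> R) & ~(P & ~Q))) = max(0.3, 0) = 0.3
~((R & P) | ~((P -> R) & ~(P & ~Q))): Gödel ¬ of 0.3 = 0 (operand ≠ 0)
~R: Gödel ¬ of 0.6 = 0 (operand ≠ 0)
(P | ~R) = max(0.3, 0) = 0.3
((P | ~R) & Q) = min(0.3, 1) = 0.3
(~((R & P) | ~((P -> R) & ~(P & ~Q))) -> ((P | ~R) & Q)): 0 ≤ 0.3, so result = 1
~(~((R & P) | ~((P -> R) & ~(P & ~Q))) -> ((P | ~R) & Q)): Gödel ¬ of 1 = 0 (operand ≠ 0)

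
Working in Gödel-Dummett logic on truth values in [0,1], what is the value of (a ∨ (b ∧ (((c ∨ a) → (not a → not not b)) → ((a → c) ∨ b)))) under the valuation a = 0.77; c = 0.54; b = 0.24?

(c ∨ a) = max(0.54, 0.77) = 0.77
not a: Gödel ¬ of 0.77 = 0 (operand ≠ 0)
not b: Gödel ¬ of 0.24 = 0 (operand ≠ 0)
not not b: Gödel ¬ of 0 = 1 (operand is 0)
(not a → not not b): 0 ≤ 1, so result = 1
((c ∨ a) → (not a → not not b)): 0.77 ≤ 1, so result = 1
(a → c): 0.77 > 0.54, so result = 0.54
((a → c) ∨ b) = max(0.54, 0.24) = 0.54
(((c ∨ a) → (not a → not not b)) → ((a → c) ∨ b)): 1 > 0.54, so result = 0.54
(b ∧ (((c ∨ a) → (not a → not not b)) → ((a → c) ∨ b))) = min(0.24, 0.54) = 0.24
(a ∨ (b ∧ (((c ∨ a) → (not a → not not b)) → ((a → c) ∨ b)))) = max(0.77, 0.24) = 0.77

0.77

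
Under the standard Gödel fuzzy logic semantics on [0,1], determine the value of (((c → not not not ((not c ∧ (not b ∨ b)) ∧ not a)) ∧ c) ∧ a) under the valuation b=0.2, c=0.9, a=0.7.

0.70

not c: Gödel ¬ of 0.9 = 0 (operand ≠ 0)
not b: Gödel ¬ of 0.2 = 0 (operand ≠ 0)
(not b ∨ b) = max(0, 0.2) = 0.2
(not c ∧ (not b ∨ b)) = min(0, 0.2) = 0
not a: Gödel ¬ of 0.7 = 0 (operand ≠ 0)
((not c ∧ (not b ∨ b)) ∧ not a) = min(0, 0) = 0
not ((not c ∧ (not b ∨ b)) ∧ not a): Gödel ¬ of 0 = 1 (operand is 0)
not not ((not c ∧ (not b ∨ b)) ∧ not a): Gödel ¬ of 1 = 0 (operand ≠ 0)
not not not ((not c ∧ (not b ∨ b)) ∧ not a): Gödel ¬ of 0 = 1 (operand is 0)
(c → not not not ((not c ∧ (not b ∨ b)) ∧ not a)): 0.9 ≤ 1, so result = 1
((c → not not not ((not c ∧ (not b ∨ b)) ∧ not a)) ∧ c) = min(1, 0.9) = 0.9
(((c → not not not ((not c ∧ (not b ∨ b)) ∧ not a)) ∧ c) ∧ a) = min(0.9, 0.7) = 0.7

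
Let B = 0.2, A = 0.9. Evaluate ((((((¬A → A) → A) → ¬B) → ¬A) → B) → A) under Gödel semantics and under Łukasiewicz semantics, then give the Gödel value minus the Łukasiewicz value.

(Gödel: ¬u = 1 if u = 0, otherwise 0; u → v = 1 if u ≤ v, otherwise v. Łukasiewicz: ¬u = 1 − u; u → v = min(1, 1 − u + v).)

0.10

Gödel evaluation:
  ¬A: Gödel ¬ of 0.9 = 0 (operand ≠ 0)
  (¬A → A): 0 ≤ 0.9, so result = 1
  ((¬A → A) → A): 1 > 0.9, so result = 0.9
  ¬B: Gödel ¬ of 0.2 = 0 (operand ≠ 0)
  (((¬A → A) → A) → ¬B): 0.9 > 0, so result = 0
  ¬A: Gödel ¬ of 0.9 = 0 (operand ≠ 0)
  ((((¬A → A) → A) → ¬B) → ¬A): 0 ≤ 0, so result = 1
  (((((¬A → A) → A) → ¬B) → ¬A) → B): 1 > 0.2, so result = 0.2
  ((((((¬A → A) → A) → ¬B) → ¬A) → B) → A): 0.2 ≤ 0.9, so result = 1
  Gödel value = 1
Łukasiewicz evaluation:
  ¬A: Łukasiewicz ¬ gives 1 − 0.9 = 0.1
  (¬A → A): min(1, 1 − 0.1 + 0.9) = 1
  ((¬A → A) → A): min(1, 1 − 1 + 0.9) = 0.9
  ¬B: Łukasiewicz ¬ gives 1 − 0.2 = 0.8
  (((¬A → A) → A) → ¬B): min(1, 1 − 0.9 + 0.8) = 0.9
  ¬A: Łukasiewicz ¬ gives 1 − 0.9 = 0.1
  ((((¬A → A) → A) → ¬B) → ¬A): min(1, 1 − 0.9 + 0.1) = 0.2
  (((((¬A → A) → A) → ¬B) → ¬A) → B): min(1, 1 − 0.2 + 0.2) = 1
  ((((((¬A → A) → A) → ¬B) → ¬A) → B) → A): min(1, 1 − 1 + 0.9) = 0.9
  Łukasiewicz value = 0.9
Difference: 1 − 0.9 = 0.10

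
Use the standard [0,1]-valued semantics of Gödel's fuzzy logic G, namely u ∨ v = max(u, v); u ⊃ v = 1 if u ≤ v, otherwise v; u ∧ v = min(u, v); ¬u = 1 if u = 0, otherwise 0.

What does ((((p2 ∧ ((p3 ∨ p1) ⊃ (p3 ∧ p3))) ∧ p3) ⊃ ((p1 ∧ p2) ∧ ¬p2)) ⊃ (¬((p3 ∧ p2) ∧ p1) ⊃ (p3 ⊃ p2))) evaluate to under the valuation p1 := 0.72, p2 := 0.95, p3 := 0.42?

1.00

(p3 ∨ p1) = max(0.42, 0.72) = 0.72
(p3 ∧ p3) = min(0.42, 0.42) = 0.42
((p3 ∨ p1) ⊃ (p3 ∧ p3)): 0.72 > 0.42, so result = 0.42
(p2 ∧ ((p3 ∨ p1) ⊃ (p3 ∧ p3))) = min(0.95, 0.42) = 0.42
((p2 ∧ ((p3 ∨ p1) ⊃ (p3 ∧ p3))) ∧ p3) = min(0.42, 0.42) = 0.42
(p1 ∧ p2) = min(0.72, 0.95) = 0.72
¬p2: Gödel ¬ of 0.95 = 0 (operand ≠ 0)
((p1 ∧ p2) ∧ ¬p2) = min(0.72, 0) = 0
(((p2 ∧ ((p3 ∨ p1) ⊃ (p3 ∧ p3))) ∧ p3) ⊃ ((p1 ∧ p2) ∧ ¬p2)): 0.42 > 0, so result = 0
(p3 ∧ p2) = min(0.42, 0.95) = 0.42
((p3 ∧ p2) ∧ p1) = min(0.42, 0.72) = 0.42
¬((p3 ∧ p2) ∧ p1): Gödel ¬ of 0.42 = 0 (operand ≠ 0)
(p3 ⊃ p2): 0.42 ≤ 0.95, so result = 1
(¬((p3 ∧ p2) ∧ p1) ⊃ (p3 ⊃ p2)): 0 ≤ 1, so result = 1
((((p2 ∧ ((p3 ∨ p1) ⊃ (p3 ∧ p3))) ∧ p3) ⊃ ((p1 ∧ p2) ∧ ¬p2)) ⊃ (¬((p3 ∧ p2) ∧ p1) ⊃ (p3 ⊃ p2))): 0 ≤ 1, so result = 1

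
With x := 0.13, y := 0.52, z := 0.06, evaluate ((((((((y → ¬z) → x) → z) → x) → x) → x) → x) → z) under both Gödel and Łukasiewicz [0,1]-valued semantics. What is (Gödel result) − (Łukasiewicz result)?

Gödel evaluation:
  ¬z: Gödel ¬ of 0.06 = 0 (operand ≠ 0)
  (y → ¬z): 0.52 > 0, so result = 0
  ((y → ¬z) → x): 0 ≤ 0.13, so result = 1
  (((y → ¬z) → x) → z): 1 > 0.06, so result = 0.06
  ((((y → ¬z) → x) → z) → x): 0.06 ≤ 0.13, so result = 1
  (((((y → ¬z) → x) → z) → x) → x): 1 > 0.13, so result = 0.13
  ((((((y → ¬z) → x) → z) → x) → x) → x): 0.13 ≤ 0.13, so result = 1
  (((((((y → ¬z) → x) → z) → x) → x) → x) → x): 1 > 0.13, so result = 0.13
  ((((((((y → ¬z) → x) → z) → x) → x) → x) → x) → z): 0.13 > 0.06, so result = 0.06
  Gödel value = 0.06
Łukasiewicz evaluation:
  ¬z: Łukasiewicz ¬ gives 1 − 0.06 = 0.94
  (y → ¬z): min(1, 1 − 0.52 + 0.94) = 1
  ((y → ¬z) → x): min(1, 1 − 1 + 0.13) = 0.13
  (((y → ¬z) → x) → z): min(1, 1 − 0.13 + 0.06) = 0.93
  ((((y → ¬z) → x) → z) → x): min(1, 1 − 0.93 + 0.13) = 0.2
  (((((y → ¬z) → x) → z) → x) → x): min(1, 1 − 0.2 + 0.13) = 0.93
  ((((((y → ¬z) → x) → z) → x) → x) → x): min(1, 1 − 0.93 + 0.13) = 0.2
  (((((((y → ¬z) → x) → z) → x) → x) → x) → x): min(1, 1 − 0.2 + 0.13) = 0.93
  ((((((((y → ¬z) → x) → z) → x) → x) → x) → x) → z): min(1, 1 − 0.93 + 0.06) = 0.13
  Łukasiewicz value = 0.13
Difference: 0.06 − 0.13 = -0.07

-0.07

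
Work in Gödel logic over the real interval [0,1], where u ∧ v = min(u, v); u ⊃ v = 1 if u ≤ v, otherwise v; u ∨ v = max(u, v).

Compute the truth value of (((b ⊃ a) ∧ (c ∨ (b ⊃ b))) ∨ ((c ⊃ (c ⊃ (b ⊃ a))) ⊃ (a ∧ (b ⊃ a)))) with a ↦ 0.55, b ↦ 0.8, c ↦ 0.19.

(b ⊃ a): 0.8 > 0.55, so result = 0.55
(b ⊃ b): 0.8 ≤ 0.8, so result = 1
(c ∨ (b ⊃ b)) = max(0.19, 1) = 1
((b ⊃ a) ∧ (c ∨ (b ⊃ b))) = min(0.55, 1) = 0.55
(b ⊃ a): 0.8 > 0.55, so result = 0.55
(c ⊃ (b ⊃ a)): 0.19 ≤ 0.55, so result = 1
(c ⊃ (c ⊃ (b ⊃ a))): 0.19 ≤ 1, so result = 1
(b ⊃ a): 0.8 > 0.55, so result = 0.55
(a ∧ (b ⊃ a)) = min(0.55, 0.55) = 0.55
((c ⊃ (c ⊃ (b ⊃ a))) ⊃ (a ∧ (b ⊃ a))): 1 > 0.55, so result = 0.55
(((b ⊃ a) ∧ (c ∨ (b ⊃ b))) ∨ ((c ⊃ (c ⊃ (b ⊃ a))) ⊃ (a ∧ (b ⊃ a)))) = max(0.55, 0.55) = 0.55

0.55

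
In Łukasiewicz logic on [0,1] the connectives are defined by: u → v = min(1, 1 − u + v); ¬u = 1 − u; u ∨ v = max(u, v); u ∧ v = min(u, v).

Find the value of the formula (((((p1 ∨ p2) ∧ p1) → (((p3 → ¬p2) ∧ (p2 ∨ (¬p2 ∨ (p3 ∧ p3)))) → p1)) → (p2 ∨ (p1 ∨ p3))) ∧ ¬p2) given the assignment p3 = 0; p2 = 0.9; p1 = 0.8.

0.10

(p1 ∨ p2) = max(0.8, 0.9) = 0.9
((p1 ∨ p2) ∧ p1) = min(0.9, 0.8) = 0.8
¬p2: Łukasiewicz ¬ gives 1 − 0.9 = 0.1
(p3 → ¬p2): min(1, 1 − 0 + 0.1) = 1
¬p2: Łukasiewicz ¬ gives 1 − 0.9 = 0.1
(p3 ∧ p3) = min(0, 0) = 0
(¬p2 ∨ (p3 ∧ p3)) = max(0.1, 0) = 0.1
(p2 ∨ (¬p2 ∨ (p3 ∧ p3))) = max(0.9, 0.1) = 0.9
((p3 → ¬p2) ∧ (p2 ∨ (¬p2 ∨ (p3 ∧ p3)))) = min(1, 0.9) = 0.9
(((p3 → ¬p2) ∧ (p2 ∨ (¬p2 ∨ (p3 ∧ p3)))) → p1): min(1, 1 − 0.9 + 0.8) = 0.9
(((p1 ∨ p2) ∧ p1) → (((p3 → ¬p2) ∧ (p2 ∨ (¬p2 ∨ (p3 ∧ p3)))) → p1)): min(1, 1 − 0.8 + 0.9) = 1
(p1 ∨ p3) = max(0.8, 0) = 0.8
(p2 ∨ (p1 ∨ p3)) = max(0.9, 0.8) = 0.9
((((p1 ∨ p2) ∧ p1) → (((p3 → ¬p2) ∧ (p2 ∨ (¬p2 ∨ (p3 ∧ p3)))) → p1)) → (p2 ∨ (p1 ∨ p3))): min(1, 1 − 1 + 0.9) = 0.9
¬p2: Łukasiewicz ¬ gives 1 − 0.9 = 0.1
(((((p1 ∨ p2) ∧ p1) → (((p3 → ¬p2) ∧ (p2 ∨ (¬p2 ∨ (p3 ∧ p3)))) → p1)) → (p2 ∨ (p1 ∨ p3))) ∧ ¬p2) = min(0.9, 0.1) = 0.1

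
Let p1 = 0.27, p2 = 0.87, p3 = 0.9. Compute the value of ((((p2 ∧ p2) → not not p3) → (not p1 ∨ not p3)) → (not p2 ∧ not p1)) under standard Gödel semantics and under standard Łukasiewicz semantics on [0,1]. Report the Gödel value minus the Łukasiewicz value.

Gödel evaluation:
  (p2 ∧ p2) = min(0.87, 0.87) = 0.87
  not p3: Gödel ¬ of 0.9 = 0 (operand ≠ 0)
  not not p3: Gödel ¬ of 0 = 1 (operand is 0)
  ((p2 ∧ p2) → not not p3): 0.87 ≤ 1, so result = 1
  not p1: Gödel ¬ of 0.27 = 0 (operand ≠ 0)
  not p3: Gödel ¬ of 0.9 = 0 (operand ≠ 0)
  (not p1 ∨ not p3) = max(0, 0) = 0
  (((p2 ∧ p2) → not not p3) → (not p1 ∨ not p3)): 1 > 0, so result = 0
  not p2: Gödel ¬ of 0.87 = 0 (operand ≠ 0)
  not p1: Gödel ¬ of 0.27 = 0 (operand ≠ 0)
  (not p2 ∧ not p1) = min(0, 0) = 0
  ((((p2 ∧ p2) → not not p3) → (not p1 ∨ not p3)) → (not p2 ∧ not p1)): 0 ≤ 0, so result = 1
  Gödel value = 1
Łukasiewicz evaluation:
  (p2 ∧ p2) = min(0.87, 0.87) = 0.87
  not p3: Łukasiewicz ¬ gives 1 − 0.9 = 0.1
  not not p3: Łukasiewicz ¬ gives 1 − 0.1 = 0.9
  ((p2 ∧ p2) → not not p3): min(1, 1 − 0.87 + 0.9) = 1
  not p1: Łukasiewicz ¬ gives 1 − 0.27 = 0.73
  not p3: Łukasiewicz ¬ gives 1 − 0.9 = 0.1
  (not p1 ∨ not p3) = max(0.73, 0.1) = 0.73
  (((p2 ∧ p2) → not not p3) → (not p1 ∨ not p3)): min(1, 1 − 1 + 0.73) = 0.73
  not p2: Łukasiewicz ¬ gives 1 − 0.87 = 0.13
  not p1: Łukasiewicz ¬ gives 1 − 0.27 = 0.73
  (not p2 ∧ not p1) = min(0.13, 0.73) = 0.13
  ((((p2 ∧ p2) → not not p3) → (not p1 ∨ not p3)) → (not p2 ∧ not p1)): min(1, 1 − 0.73 + 0.13) = 0.4
  Łukasiewicz value = 0.4
Difference: 1 − 0.4 = 0.60

0.60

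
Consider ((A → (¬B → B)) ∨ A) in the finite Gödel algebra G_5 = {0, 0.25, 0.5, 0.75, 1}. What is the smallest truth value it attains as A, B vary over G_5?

The minimum is attained at A = 0.25, B = 0:
  ¬B: Gödel ¬ of 0 = 1 (operand is 0)
  (¬B → B): 1 > 0, so result = 0
  (A → (¬B → B)): 0.25 > 0, so result = 0
  ((A → (¬B → B)) ∨ A) = max(0, 0.25) = 0.25
Checking all 25 assignments confirms none give a value below 0.25.

0.25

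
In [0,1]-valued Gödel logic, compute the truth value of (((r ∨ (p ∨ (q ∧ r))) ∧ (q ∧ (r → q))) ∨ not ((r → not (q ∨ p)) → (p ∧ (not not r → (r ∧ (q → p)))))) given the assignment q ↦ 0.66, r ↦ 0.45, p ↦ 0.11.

(q ∧ r) = min(0.66, 0.45) = 0.45
(p ∨ (q ∧ r)) = max(0.11, 0.45) = 0.45
(r ∨ (p ∨ (q ∧ r))) = max(0.45, 0.45) = 0.45
(r → q): 0.45 ≤ 0.66, so result = 1
(q ∧ (r → q)) = min(0.66, 1) = 0.66
((r ∨ (p ∨ (q ∧ r))) ∧ (q ∧ (r → q))) = min(0.45, 0.66) = 0.45
(q ∨ p) = max(0.66, 0.11) = 0.66
not (q ∨ p): Gödel ¬ of 0.66 = 0 (operand ≠ 0)
(r → not (q ∨ p)): 0.45 > 0, so result = 0
not r: Gödel ¬ of 0.45 = 0 (operand ≠ 0)
not not r: Gödel ¬ of 0 = 1 (operand is 0)
(q → p): 0.66 > 0.11, so result = 0.11
(r ∧ (q → p)) = min(0.45, 0.11) = 0.11
(not not r → (r ∧ (q → p))): 1 > 0.11, so result = 0.11
(p ∧ (not not r → (r ∧ (q → p)))) = min(0.11, 0.11) = 0.11
((r → not (q ∨ p)) → (p ∧ (not not r → (r ∧ (q → p))))): 0 ≤ 0.11, so result = 1
not ((r → not (q ∨ p)) → (p ∧ (not not r → (r ∧ (q → p))))): Gödel ¬ of 1 = 0 (operand ≠ 0)
(((r ∨ (p ∨ (q ∧ r))) ∧ (q ∧ (r → q))) ∨ not ((r → not (q ∨ p)) → (p ∧ (not not r → (r ∧ (q → p)))))) = max(0.45, 0) = 0.45

0.45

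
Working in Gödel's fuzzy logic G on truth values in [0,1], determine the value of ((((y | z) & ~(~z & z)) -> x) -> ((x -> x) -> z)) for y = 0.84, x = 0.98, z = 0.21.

(y | z) = max(0.84, 0.21) = 0.84
~z: Gödel ¬ of 0.21 = 0 (operand ≠ 0)
(~z & z) = min(0, 0.21) = 0
~(~z & z): Gödel ¬ of 0 = 1 (operand is 0)
((y | z) & ~(~z & z)) = min(0.84, 1) = 0.84
(((y | z) & ~(~z & z)) -> x): 0.84 ≤ 0.98, so result = 1
(x -> x): 0.98 ≤ 0.98, so result = 1
((x -> x) -> z): 1 > 0.21, so result = 0.21
((((y | z) & ~(~z & z)) -> x) -> ((x -> x) -> z)): 1 > 0.21, so result = 0.21

0.21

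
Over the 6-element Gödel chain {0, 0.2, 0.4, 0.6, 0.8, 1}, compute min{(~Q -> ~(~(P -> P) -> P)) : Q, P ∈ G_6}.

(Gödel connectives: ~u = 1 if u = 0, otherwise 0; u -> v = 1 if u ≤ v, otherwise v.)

0.00

The minimum is attained at Q = 0, P = 0:
  ~Q: Gödel ¬ of 0 = 1 (operand is 0)
  (P -> P): 0 ≤ 0, so result = 1
  ~(P -> P): Gödel ¬ of 1 = 0 (operand ≠ 0)
  (~(P -> P) -> P): 0 ≤ 0, so result = 1
  ~(~(P -> P) -> P): Gödel ¬ of 1 = 0 (operand ≠ 0)
  (~Q -> ~(~(P -> P) -> P)): 1 > 0, so result = 0
Checking all 36 assignments confirms none give a value below 0.00.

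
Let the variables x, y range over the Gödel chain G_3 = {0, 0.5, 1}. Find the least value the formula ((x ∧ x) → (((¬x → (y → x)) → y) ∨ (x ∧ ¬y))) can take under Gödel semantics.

0.50

The minimum is attained at x = 1, y = 0.5:
  (x ∧ x) = min(1, 1) = 1
  ¬x: Gödel ¬ of 1 = 0 (operand ≠ 0)
  (y → x): 0.5 ≤ 1, so result = 1
  (¬x → (y → x)): 0 ≤ 1, so result = 1
  ((¬x → (y → x)) → y): 1 > 0.5, so result = 0.5
  ¬y: Gödel ¬ of 0.5 = 0 (operand ≠ 0)
  (x ∧ ¬y) = min(1, 0) = 0
  (((¬x → (y → x)) → y) ∨ (x ∧ ¬y)) = max(0.5, 0) = 0.5
  ((x ∧ x) → (((¬x → (y → x)) → y) ∨ (x ∧ ¬y))): 1 > 0.5, so result = 0.5
Checking all 9 assignments confirms none give a value below 0.50.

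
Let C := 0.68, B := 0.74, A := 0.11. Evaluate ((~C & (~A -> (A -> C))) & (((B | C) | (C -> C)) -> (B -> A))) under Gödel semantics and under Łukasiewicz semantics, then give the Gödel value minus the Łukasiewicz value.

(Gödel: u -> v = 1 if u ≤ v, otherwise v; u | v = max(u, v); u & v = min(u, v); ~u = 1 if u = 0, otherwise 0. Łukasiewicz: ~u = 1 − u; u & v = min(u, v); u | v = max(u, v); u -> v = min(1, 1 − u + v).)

Gödel evaluation:
  ~C: Gödel ¬ of 0.68 = 0 (operand ≠ 0)
  ~A: Gödel ¬ of 0.11 = 0 (operand ≠ 0)
  (A -> C): 0.11 ≤ 0.68, so result = 1
  (~A -> (A -> C)): 0 ≤ 1, so result = 1
  (~C & (~A -> (A -> C))) = min(0, 1) = 0
  (B | C) = max(0.74, 0.68) = 0.74
  (C -> C): 0.68 ≤ 0.68, so result = 1
  ((B | C) | (C -> C)) = max(0.74, 1) = 1
  (B -> A): 0.74 > 0.11, so result = 0.11
  (((B | C) | (C -> C)) -> (B -> A)): 1 > 0.11, so result = 0.11
  ((~C & (~A -> (A -> C))) & (((B | C) | (C -> C)) -> (B -> A))) = min(0, 0.11) = 0
  Gödel value = 0
Łukasiewicz evaluation:
  ~C: Łukasiewicz ¬ gives 1 − 0.68 = 0.32
  ~A: Łukasiewicz ¬ gives 1 − 0.11 = 0.89
  (A -> C): min(1, 1 − 0.11 + 0.68) = 1
  (~A -> (A -> C)): min(1, 1 − 0.89 + 1) = 1
  (~C & (~A -> (A -> C))) = min(0.32, 1) = 0.32
  (B | C) = max(0.74, 0.68) = 0.74
  (C -> C): min(1, 1 − 0.68 + 0.68) = 1
  ((B | C) | (C -> C)) = max(0.74, 1) = 1
  (B -> A): min(1, 1 − 0.74 + 0.11) = 0.37
  (((B | C) | (C -> C)) -> (B -> A)): min(1, 1 − 1 + 0.37) = 0.37
  ((~C & (~A -> (A -> C))) & (((B | C) | (C -> C)) -> (B -> A))) = min(0.32, 0.37) = 0.32
  Łukasiewicz value = 0.32
Difference: 0 − 0.32 = -0.32

-0.32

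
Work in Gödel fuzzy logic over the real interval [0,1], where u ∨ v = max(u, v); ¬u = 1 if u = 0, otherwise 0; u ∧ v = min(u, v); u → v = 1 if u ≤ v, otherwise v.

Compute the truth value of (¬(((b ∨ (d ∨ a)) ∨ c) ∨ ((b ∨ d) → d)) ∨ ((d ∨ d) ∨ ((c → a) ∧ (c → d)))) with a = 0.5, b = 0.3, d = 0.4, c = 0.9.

(d ∨ a) = max(0.4, 0.5) = 0.5
(b ∨ (d ∨ a)) = max(0.3, 0.5) = 0.5
((b ∨ (d ∨ a)) ∨ c) = max(0.5, 0.9) = 0.9
(b ∨ d) = max(0.3, 0.4) = 0.4
((b ∨ d) → d): 0.4 ≤ 0.4, so result = 1
(((b ∨ (d ∨ a)) ∨ c) ∨ ((b ∨ d) → d)) = max(0.9, 1) = 1
¬(((b ∨ (d ∨ a)) ∨ c) ∨ ((b ∨ d) → d)): Gödel ¬ of 1 = 0 (operand ≠ 0)
(d ∨ d) = max(0.4, 0.4) = 0.4
(c → a): 0.9 > 0.5, so result = 0.5
(c → d): 0.9 > 0.4, so result = 0.4
((c → a) ∧ (c → d)) = min(0.5, 0.4) = 0.4
((d ∨ d) ∨ ((c → a) ∧ (c → d))) = max(0.4, 0.4) = 0.4
(¬(((b ∨ (d ∨ a)) ∨ c) ∨ ((b ∨ d) → d)) ∨ ((d ∨ d) ∨ ((c → a) ∧ (c → d)))) = max(0, 0.4) = 0.4

0.40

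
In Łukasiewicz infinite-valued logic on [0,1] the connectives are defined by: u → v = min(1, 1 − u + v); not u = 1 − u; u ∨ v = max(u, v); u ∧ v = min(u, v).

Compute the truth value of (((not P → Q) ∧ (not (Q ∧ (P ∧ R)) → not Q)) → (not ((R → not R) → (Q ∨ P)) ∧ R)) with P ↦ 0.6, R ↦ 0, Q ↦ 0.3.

not P: Łukasiewicz ¬ gives 1 − 0.6 = 0.4
(not P → Q): min(1, 1 − 0.4 + 0.3) = 0.9
(P ∧ R) = min(0.6, 0) = 0
(Q ∧ (P ∧ R)) = min(0.3, 0) = 0
not (Q ∧ (P ∧ R)): Łukasiewicz ¬ gives 1 − 0 = 1
not Q: Łukasiewicz ¬ gives 1 − 0.3 = 0.7
(not (Q ∧ (P ∧ R)) → not Q): min(1, 1 − 1 + 0.7) = 0.7
((not P → Q) ∧ (not (Q ∧ (P ∧ R)) → not Q)) = min(0.9, 0.7) = 0.7
not R: Łukasiewicz ¬ gives 1 − 0 = 1
(R → not R): min(1, 1 − 0 + 1) = 1
(Q ∨ P) = max(0.3, 0.6) = 0.6
((R → not R) → (Q ∨ P)): min(1, 1 − 1 + 0.6) = 0.6
not ((R → not R) → (Q ∨ P)): Łukasiewicz ¬ gives 1 − 0.6 = 0.4
(not ((R → not R) → (Q ∨ P)) ∧ R) = min(0.4, 0) = 0
(((not P → Q) ∧ (not (Q ∧ (P ∧ R)) → not Q)) → (not ((R → not R) → (Q ∨ P)) ∧ R)): min(1, 1 − 0.7 + 0) = 0.3

0.30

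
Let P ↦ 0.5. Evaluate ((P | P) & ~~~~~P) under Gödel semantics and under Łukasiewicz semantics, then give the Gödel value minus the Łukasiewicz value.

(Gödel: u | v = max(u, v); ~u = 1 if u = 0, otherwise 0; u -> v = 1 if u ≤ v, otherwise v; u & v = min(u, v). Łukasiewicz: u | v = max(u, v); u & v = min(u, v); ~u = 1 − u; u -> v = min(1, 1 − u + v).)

-0.50

Gödel evaluation:
  (P | P) = max(0.5, 0.5) = 0.5
  ~P: Gödel ¬ of 0.5 = 0 (operand ≠ 0)
  ~~P: Gödel ¬ of 0 = 1 (operand is 0)
  ~~~P: Gödel ¬ of 1 = 0 (operand ≠ 0)
  ~~~~P: Gödel ¬ of 0 = 1 (operand is 0)
  ~~~~~P: Gödel ¬ of 1 = 0 (operand ≠ 0)
  ((P | P) & ~~~~~P) = min(0.5, 0) = 0
  Gödel value = 0
Łukasiewicz evaluation:
  (P | P) = max(0.5, 0.5) = 0.5
  ~P: Łukasiewicz ¬ gives 1 − 0.5 = 0.5
  ~~P: Łukasiewicz ¬ gives 1 − 0.5 = 0.5
  ~~~P: Łukasiewicz ¬ gives 1 − 0.5 = 0.5
  ~~~~P: Łukasiewicz ¬ gives 1 − 0.5 = 0.5
  ~~~~~P: Łukasiewicz ¬ gives 1 − 0.5 = 0.5
  ((P | P) & ~~~~~P) = min(0.5, 0.5) = 0.5
  Łukasiewicz value = 0.5
Difference: 0 − 0.5 = -0.50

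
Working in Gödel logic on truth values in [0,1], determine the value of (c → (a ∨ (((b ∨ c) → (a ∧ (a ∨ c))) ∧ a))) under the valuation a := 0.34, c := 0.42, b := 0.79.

0.34

(b ∨ c) = max(0.79, 0.42) = 0.79
(a ∨ c) = max(0.34, 0.42) = 0.42
(a ∧ (a ∨ c)) = min(0.34, 0.42) = 0.34
((b ∨ c) → (a ∧ (a ∨ c))): 0.79 > 0.34, so result = 0.34
(((b ∨ c) → (a ∧ (a ∨ c))) ∧ a) = min(0.34, 0.34) = 0.34
(a ∨ (((b ∨ c) → (a ∧ (a ∨ c))) ∧ a)) = max(0.34, 0.34) = 0.34
(c → (a ∨ (((b ∨ c) → (a ∧ (a ∨ c))) ∧ a))): 0.42 > 0.34, so result = 0.34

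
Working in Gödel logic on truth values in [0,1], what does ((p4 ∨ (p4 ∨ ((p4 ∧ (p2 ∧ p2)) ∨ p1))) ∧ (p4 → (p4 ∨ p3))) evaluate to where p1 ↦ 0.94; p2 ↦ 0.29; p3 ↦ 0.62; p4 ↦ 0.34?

(p2 ∧ p2) = min(0.29, 0.29) = 0.29
(p4 ∧ (p2 ∧ p2)) = min(0.34, 0.29) = 0.29
((p4 ∧ (p2 ∧ p2)) ∨ p1) = max(0.29, 0.94) = 0.94
(p4 ∨ ((p4 ∧ (p2 ∧ p2)) ∨ p1)) = max(0.34, 0.94) = 0.94
(p4 ∨ (p4 ∨ ((p4 ∧ (p2 ∧ p2)) ∨ p1))) = max(0.34, 0.94) = 0.94
(p4 ∨ p3) = max(0.34, 0.62) = 0.62
(p4 → (p4 ∨ p3)): 0.34 ≤ 0.62, so result = 1
((p4 ∨ (p4 ∨ ((p4 ∧ (p2 ∧ p2)) ∨ p1))) ∧ (p4 → (p4 ∨ p3))) = min(0.94, 1) = 0.94

0.94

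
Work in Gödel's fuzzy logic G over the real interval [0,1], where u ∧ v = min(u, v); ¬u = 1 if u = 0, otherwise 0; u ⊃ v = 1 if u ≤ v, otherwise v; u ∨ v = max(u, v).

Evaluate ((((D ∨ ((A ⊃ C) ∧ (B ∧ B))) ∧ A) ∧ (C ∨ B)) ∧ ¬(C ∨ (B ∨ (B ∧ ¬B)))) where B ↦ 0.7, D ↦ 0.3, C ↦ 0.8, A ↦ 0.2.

(A ⊃ C): 0.2 ≤ 0.8, so result = 1
(B ∧ B) = min(0.7, 0.7) = 0.7
((A ⊃ C) ∧ (B ∧ B)) = min(1, 0.7) = 0.7
(D ∨ ((A ⊃ C) ∧ (B ∧ B))) = max(0.3, 0.7) = 0.7
((D ∨ ((A ⊃ C) ∧ (B ∧ B))) ∧ A) = min(0.7, 0.2) = 0.2
(C ∨ B) = max(0.8, 0.7) = 0.8
(((D ∨ ((A ⊃ C) ∧ (B ∧ B))) ∧ A) ∧ (C ∨ B)) = min(0.2, 0.8) = 0.2
¬B: Gödel ¬ of 0.7 = 0 (operand ≠ 0)
(B ∧ ¬B) = min(0.7, 0) = 0
(B ∨ (B ∧ ¬B)) = max(0.7, 0) = 0.7
(C ∨ (B ∨ (B ∧ ¬B))) = max(0.8, 0.7) = 0.8
¬(C ∨ (B ∨ (B ∧ ¬B))): Gödel ¬ of 0.8 = 0 (operand ≠ 0)
((((D ∨ ((A ⊃ C) ∧ (B ∧ B))) ∧ A) ∧ (C ∨ B)) ∧ ¬(C ∨ (B ∨ (B ∧ ¬B)))) = min(0.2, 0) = 0

0.00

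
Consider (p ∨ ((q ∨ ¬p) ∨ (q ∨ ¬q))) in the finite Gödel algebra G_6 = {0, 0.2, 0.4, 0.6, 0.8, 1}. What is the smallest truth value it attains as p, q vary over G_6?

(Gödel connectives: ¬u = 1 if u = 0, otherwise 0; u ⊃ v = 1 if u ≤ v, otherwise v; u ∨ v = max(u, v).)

0.20

The minimum is attained at p = 0.2, q = 0.2:
  ¬p: Gödel ¬ of 0.2 = 0 (operand ≠ 0)
  (q ∨ ¬p) = max(0.2, 0) = 0.2
  ¬q: Gödel ¬ of 0.2 = 0 (operand ≠ 0)
  (q ∨ ¬q) = max(0.2, 0) = 0.2
  ((q ∨ ¬p) ∨ (q ∨ ¬q)) = max(0.2, 0.2) = 0.2
  (p ∨ ((q ∨ ¬p) ∨ (q ∨ ¬q))) = max(0.2, 0.2) = 0.2
Checking all 36 assignments confirms none give a value below 0.20.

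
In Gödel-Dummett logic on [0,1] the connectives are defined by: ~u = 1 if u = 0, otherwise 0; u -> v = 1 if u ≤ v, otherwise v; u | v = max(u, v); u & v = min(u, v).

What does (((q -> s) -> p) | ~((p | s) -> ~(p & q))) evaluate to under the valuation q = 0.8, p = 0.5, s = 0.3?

(q -> s): 0.8 > 0.3, so result = 0.3
((q -> s) -> p): 0.3 ≤ 0.5, so result = 1
(p | s) = max(0.5, 0.3) = 0.5
(p & q) = min(0.5, 0.8) = 0.5
~(p & q): Gödel ¬ of 0.5 = 0 (operand ≠ 0)
((p | s) -> ~(p & q)): 0.5 > 0, so result = 0
~((p | s) -> ~(p & q)): Gödel ¬ of 0 = 1 (operand is 0)
(((q -> s) -> p) | ~((p | s) -> ~(p & q))) = max(1, 1) = 1

1.00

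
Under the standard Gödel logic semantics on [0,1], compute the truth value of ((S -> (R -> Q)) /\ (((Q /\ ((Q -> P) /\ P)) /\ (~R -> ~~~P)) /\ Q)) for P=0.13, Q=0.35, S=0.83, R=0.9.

0.13

(R -> Q): 0.9 > 0.35, so result = 0.35
(S -> (R -> Q)): 0.83 > 0.35, so result = 0.35
(Q -> P): 0.35 > 0.13, so result = 0.13
((Q -> P) /\ P) = min(0.13, 0.13) = 0.13
(Q /\ ((Q -> P) /\ P)) = min(0.35, 0.13) = 0.13
~R: Gödel ¬ of 0.9 = 0 (operand ≠ 0)
~P: Gödel ¬ of 0.13 = 0 (operand ≠ 0)
~~P: Gödel ¬ of 0 = 1 (operand is 0)
~~~P: Gödel ¬ of 1 = 0 (operand ≠ 0)
(~R -> ~~~P): 0 ≤ 0, so result = 1
((Q /\ ((Q -> P) /\ P)) /\ (~R -> ~~~P)) = min(0.13, 1) = 0.13
(((Q /\ ((Q -> P) /\ P)) /\ (~R -> ~~~P)) /\ Q) = min(0.13, 0.35) = 0.13
((S -> (R -> Q)) /\ (((Q /\ ((Q -> P) /\ P)) /\ (~R -> ~~~P)) /\ Q)) = min(0.35, 0.13) = 0.13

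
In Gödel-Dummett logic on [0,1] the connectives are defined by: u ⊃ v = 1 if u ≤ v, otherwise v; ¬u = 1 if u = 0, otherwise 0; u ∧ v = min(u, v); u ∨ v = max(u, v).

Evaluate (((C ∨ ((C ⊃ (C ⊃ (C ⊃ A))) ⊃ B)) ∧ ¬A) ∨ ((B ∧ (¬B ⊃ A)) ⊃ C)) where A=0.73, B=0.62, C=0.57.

0.57

(C ⊃ A): 0.57 ≤ 0.73, so result = 1
(C ⊃ (C ⊃ A)): 0.57 ≤ 1, so result = 1
(C ⊃ (C ⊃ (C ⊃ A))): 0.57 ≤ 1, so result = 1
((C ⊃ (C ⊃ (C ⊃ A))) ⊃ B): 1 > 0.62, so result = 0.62
(C ∨ ((C ⊃ (C ⊃ (C ⊃ A))) ⊃ B)) = max(0.57, 0.62) = 0.62
¬A: Gödel ¬ of 0.73 = 0 (operand ≠ 0)
((C ∨ ((C ⊃ (C ⊃ (C ⊃ A))) ⊃ B)) ∧ ¬A) = min(0.62, 0) = 0
¬B: Gödel ¬ of 0.62 = 0 (operand ≠ 0)
(¬B ⊃ A): 0 ≤ 0.73, so result = 1
(B ∧ (¬B ⊃ A)) = min(0.62, 1) = 0.62
((B ∧ (¬B ⊃ A)) ⊃ C): 0.62 > 0.57, so result = 0.57
(((C ∨ ((C ⊃ (C ⊃ (C ⊃ A))) ⊃ B)) ∧ ¬A) ∨ ((B ∧ (¬B ⊃ A)) ⊃ C)) = max(0, 0.57) = 0.57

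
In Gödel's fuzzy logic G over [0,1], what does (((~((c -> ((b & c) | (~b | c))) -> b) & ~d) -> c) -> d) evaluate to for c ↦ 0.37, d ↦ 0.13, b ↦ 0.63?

0.13

(b & c) = min(0.63, 0.37) = 0.37
~b: Gödel ¬ of 0.63 = 0 (operand ≠ 0)
(~b | c) = max(0, 0.37) = 0.37
((b & c) | (~b | c)) = max(0.37, 0.37) = 0.37
(c -> ((b & c) | (~b | c))): 0.37 ≤ 0.37, so result = 1
((c -> ((b & c) | (~b | c))) -> b): 1 > 0.63, so result = 0.63
~((c -> ((b & c) | (~b | c))) -> b): Gödel ¬ of 0.63 = 0 (operand ≠ 0)
~d: Gödel ¬ of 0.13 = 0 (operand ≠ 0)
(~((c -> ((b & c) | (~b | c))) -> b) & ~d) = min(0, 0) = 0
((~((c -> ((b & c) | (~b | c))) -> b) & ~d) -> c): 0 ≤ 0.37, so result = 1
(((~((c -> ((b & c) | (~b | c))) -> b) & ~d) -> c) -> d): 1 > 0.13, so result = 0.13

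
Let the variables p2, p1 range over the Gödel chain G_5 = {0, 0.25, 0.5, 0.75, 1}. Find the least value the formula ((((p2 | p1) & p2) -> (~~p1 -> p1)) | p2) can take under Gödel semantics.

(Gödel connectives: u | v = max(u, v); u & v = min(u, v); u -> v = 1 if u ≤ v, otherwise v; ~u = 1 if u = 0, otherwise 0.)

The minimum is attained at p2 = 0.5, p1 = 0.25:
  (p2 | p1) = max(0.5, 0.25) = 0.5
  ((p2 | p1) & p2) = min(0.5, 0.5) = 0.5
  ~p1: Gödel ¬ of 0.25 = 0 (operand ≠ 0)
  ~~p1: Gödel ¬ of 0 = 1 (operand is 0)
  (~~p1 -> p1): 1 > 0.25, so result = 0.25
  (((p2 | p1) & p2) -> (~~p1 -> p1)): 0.5 > 0.25, so result = 0.25
  ((((p2 | p1) & p2) -> (~~p1 -> p1)) | p2) = max(0.25, 0.5) = 0.5
Checking all 25 assignments confirms none give a value below 0.50.

0.50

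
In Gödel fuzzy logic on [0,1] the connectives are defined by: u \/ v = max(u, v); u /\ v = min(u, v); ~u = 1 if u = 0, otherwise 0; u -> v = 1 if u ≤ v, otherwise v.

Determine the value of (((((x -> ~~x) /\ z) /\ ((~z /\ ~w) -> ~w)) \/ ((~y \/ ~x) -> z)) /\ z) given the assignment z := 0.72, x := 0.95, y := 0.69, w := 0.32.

~x: Gödel ¬ of 0.95 = 0 (operand ≠ 0)
~~x: Gödel ¬ of 0 = 1 (operand is 0)
(x -> ~~x): 0.95 ≤ 1, so result = 1
((x -> ~~x) /\ z) = min(1, 0.72) = 0.72
~z: Gödel ¬ of 0.72 = 0 (operand ≠ 0)
~w: Gödel ¬ of 0.32 = 0 (operand ≠ 0)
(~z /\ ~w) = min(0, 0) = 0
~w: Gödel ¬ of 0.32 = 0 (operand ≠ 0)
((~z /\ ~w) -> ~w): 0 ≤ 0, so result = 1
(((x -> ~~x) /\ z) /\ ((~z /\ ~w) -> ~w)) = min(0.72, 1) = 0.72
~y: Gödel ¬ of 0.69 = 0 (operand ≠ 0)
~x: Gödel ¬ of 0.95 = 0 (operand ≠ 0)
(~y \/ ~x) = max(0, 0) = 0
((~y \/ ~x) -> z): 0 ≤ 0.72, so result = 1
((((x -> ~~x) /\ z) /\ ((~z /\ ~w) -> ~w)) \/ ((~y \/ ~x) -> z)) = max(0.72, 1) = 1
(((((x -> ~~x) /\ z) /\ ((~z /\ ~w) -> ~w)) \/ ((~y \/ ~x) -> z)) /\ z) = min(1, 0.72) = 0.72

0.72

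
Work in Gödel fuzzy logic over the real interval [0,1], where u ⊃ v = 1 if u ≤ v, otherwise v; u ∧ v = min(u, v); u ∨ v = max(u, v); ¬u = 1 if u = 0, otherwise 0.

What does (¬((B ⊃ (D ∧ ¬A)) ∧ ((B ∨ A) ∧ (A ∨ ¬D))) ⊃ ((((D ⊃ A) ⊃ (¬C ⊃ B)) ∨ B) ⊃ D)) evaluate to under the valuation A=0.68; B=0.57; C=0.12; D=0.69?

¬A: Gödel ¬ of 0.68 = 0 (operand ≠ 0)
(D ∧ ¬A) = min(0.69, 0) = 0
(B ⊃ (D ∧ ¬A)): 0.57 > 0, so result = 0
(B ∨ A) = max(0.57, 0.68) = 0.68
¬D: Gödel ¬ of 0.69 = 0 (operand ≠ 0)
(A ∨ ¬D) = max(0.68, 0) = 0.68
((B ∨ A) ∧ (A ∨ ¬D)) = min(0.68, 0.68) = 0.68
((B ⊃ (D ∧ ¬A)) ∧ ((B ∨ A) ∧ (A ∨ ¬D))) = min(0, 0.68) = 0
¬((B ⊃ (D ∧ ¬A)) ∧ ((B ∨ A) ∧ (A ∨ ¬D))): Gödel ¬ of 0 = 1 (operand is 0)
(D ⊃ A): 0.69 > 0.68, so result = 0.68
¬C: Gödel ¬ of 0.12 = 0 (operand ≠ 0)
(¬C ⊃ B): 0 ≤ 0.57, so result = 1
((D ⊃ A) ⊃ (¬C ⊃ B)): 0.68 ≤ 1, so result = 1
(((D ⊃ A) ⊃ (¬C ⊃ B)) ∨ B) = max(1, 0.57) = 1
((((D ⊃ A) ⊃ (¬C ⊃ B)) ∨ B) ⊃ D): 1 > 0.69, so result = 0.69
(¬((B ⊃ (D ∧ ¬A)) ∧ ((B ∨ A) ∧ (A ∨ ¬D))) ⊃ ((((D ⊃ A) ⊃ (¬C ⊃ B)) ∨ B) ⊃ D)): 1 > 0.69, so result = 0.69

0.69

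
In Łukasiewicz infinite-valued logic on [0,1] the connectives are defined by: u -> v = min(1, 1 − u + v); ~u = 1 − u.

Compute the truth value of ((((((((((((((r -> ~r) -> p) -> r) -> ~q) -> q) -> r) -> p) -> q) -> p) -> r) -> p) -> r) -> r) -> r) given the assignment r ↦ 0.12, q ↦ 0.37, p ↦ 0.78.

0.12

~r: Łukasiewicz ¬ gives 1 − 0.12 = 0.88
(r -> ~r): min(1, 1 − 0.12 + 0.88) = 1
((r -> ~r) -> p): min(1, 1 − 1 + 0.78) = 0.78
(((r -> ~r) -> p) -> r): min(1, 1 − 0.78 + 0.12) = 0.34
~q: Łukasiewicz ¬ gives 1 − 0.37 = 0.63
((((r -> ~r) -> p) -> r) -> ~q): min(1, 1 − 0.34 + 0.63) = 1
(((((r -> ~r) -> p) -> r) -> ~q) -> q): min(1, 1 − 1 + 0.37) = 0.37
((((((r -> ~r) -> p) -> r) -> ~q) -> q) -> r): min(1, 1 − 0.37 + 0.12) = 0.75
(((((((r -> ~r) -> p) -> r) -> ~q) -> q) -> r) -> p): min(1, 1 − 0.75 + 0.78) = 1
((((((((r -> ~r) -> p) -> r) -> ~q) -> q) -> r) -> p) -> q): min(1, 1 − 1 + 0.37) = 0.37
(((((((((r -> ~r) -> p) -> r) -> ~q) -> q) -> r) -> p) -> q) -> p): min(1, 1 − 0.37 + 0.78) = 1
((((((((((r -> ~r) -> p) -> r) -> ~q) -> q) -> r) -> p) -> q) -> p) -> r): min(1, 1 − 1 + 0.12) = 0.12
(((((((((((r -> ~r) -> p) -> r) -> ~q) -> q) -> r) -> p) -> q) -> p) -> r) -> p): min(1, 1 − 0.12 + 0.78) = 1
((((((((((((r -> ~r) -> p) -> r) -> ~q) -> q) -> r) -> p) -> q) -> p) -> r) -> p) -> r): min(1, 1 − 1 + 0.12) = 0.12
(((((((((((((r -> ~r) -> p) -> r) -> ~q) -> q) -> r) -> p) -> q) -> p) -> r) -> p) -> r) -> r): min(1, 1 − 0.12 + 0.12) = 1
((((((((((((((r -> ~r) -> p) -> r) -> ~q) -> q) -> r) -> p) -> q) -> p) -> r) -> p) -> r) -> r) -> r): min(1, 1 − 1 + 0.12) = 0.12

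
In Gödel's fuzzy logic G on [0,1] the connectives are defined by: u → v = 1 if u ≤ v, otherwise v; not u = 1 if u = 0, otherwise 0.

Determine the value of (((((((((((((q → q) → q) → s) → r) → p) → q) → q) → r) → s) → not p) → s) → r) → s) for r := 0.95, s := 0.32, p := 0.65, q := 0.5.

0.32

(q → q): 0.5 ≤ 0.5, so result = 1
((q → q) → q): 1 > 0.5, so result = 0.5
(((q → q) → q) → s): 0.5 > 0.32, so result = 0.32
((((q → q) → q) → s) → r): 0.32 ≤ 0.95, so result = 1
(((((q → q) → q) → s) → r) → p): 1 > 0.65, so result = 0.65
((((((q → q) → q) → s) → r) → p) → q): 0.65 > 0.5, so result = 0.5
(((((((q → q) → q) → s) → r) → p) → q) → q): 0.5 ≤ 0.5, so result = 1
((((((((q → q) → q) → s) → r) → p) → q) → q) → r): 1 > 0.95, so result = 0.95
(((((((((q → q) → q) → s) → r) → p) → q) → q) → r) → s): 0.95 > 0.32, so result = 0.32
not p: Gödel ¬ of 0.65 = 0 (operand ≠ 0)
((((((((((q → q) → q) → s) → r) → p) → q) → q) → r) → s) → not p): 0.32 > 0, so result = 0
(((((((((((q → q) → q) → s) → r) → p) → q) → q) → r) → s) → not p) → s): 0 ≤ 0.32, so result = 1
((((((((((((q → q) → q) → s) → r) → p) → q) → q) → r) → s) → not p) → s) → r): 1 > 0.95, so result = 0.95
(((((((((((((q → q) → q) → s) → r) → p) → q) → q) → r) → s) → not p) → s) → r) → s): 0.95 > 0.32, so result = 0.32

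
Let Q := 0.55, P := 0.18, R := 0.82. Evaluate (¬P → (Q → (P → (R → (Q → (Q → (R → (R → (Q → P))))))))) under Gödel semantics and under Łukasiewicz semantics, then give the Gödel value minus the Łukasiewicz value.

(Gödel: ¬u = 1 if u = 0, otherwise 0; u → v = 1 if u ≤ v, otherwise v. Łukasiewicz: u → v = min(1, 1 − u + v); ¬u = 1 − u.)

0.00

Gödel evaluation:
  ¬P: Gödel ¬ of 0.18 = 0 (operand ≠ 0)
  (Q → P): 0.55 > 0.18, so result = 0.18
  (R → (Q → P)): 0.82 > 0.18, so result = 0.18
  (R → (R → (Q → P))): 0.82 > 0.18, so result = 0.18
  (Q → (R → (R → (Q → P)))): 0.55 > 0.18, so result = 0.18
  (Q → (Q → (R → (R → (Q → P))))): 0.55 > 0.18, so result = 0.18
  (R → (Q → (Q → (R → (R → (Q → P)))))): 0.82 > 0.18, so result = 0.18
  (P → (R → (Q → (Q → (R → (R → (Q → P))))))): 0.18 ≤ 0.18, so result = 1
  (Q → (P → (R → (Q → (Q → (R → (R → (Q → P)))))))): 0.55 ≤ 1, so result = 1
  (¬P → (Q → (P → (R → (Q → (Q → (R → (R → (Q → P))))))))): 0 ≤ 1, so result = 1
  Gödel value = 1
Łukasiewicz evaluation:
  ¬P: Łukasiewicz ¬ gives 1 − 0.18 = 0.82
  (Q → P): min(1, 1 − 0.55 + 0.18) = 0.63
  (R → (Q → P)): min(1, 1 − 0.82 + 0.63) = 0.81
  (R → (R → (Q → P))): min(1, 1 − 0.82 + 0.81) = 0.99
  (Q → (R → (R → (Q → P)))): min(1, 1 − 0.55 + 0.99) = 1
  (Q → (Q → (R → (R → (Q → P))))): min(1, 1 − 0.55 + 1) = 1
  (R → (Q → (Q → (R → (R → (Q → P)))))): min(1, 1 − 0.82 + 1) = 1
  (P → (R → (Q → (Q → (R → (R → (Q → P))))))): min(1, 1 − 0.18 + 1) = 1
  (Q → (P → (R → (Q → (Q → (R → (R → (Q → P)))))))): min(1, 1 − 0.55 + 1) = 1
  (¬P → (Q → (P → (R → (Q → (Q → (R → (R → (Q → P))))))))): min(1, 1 − 0.82 + 1) = 1
  Łukasiewicz value = 1
Difference: 1 − 1 = 0.00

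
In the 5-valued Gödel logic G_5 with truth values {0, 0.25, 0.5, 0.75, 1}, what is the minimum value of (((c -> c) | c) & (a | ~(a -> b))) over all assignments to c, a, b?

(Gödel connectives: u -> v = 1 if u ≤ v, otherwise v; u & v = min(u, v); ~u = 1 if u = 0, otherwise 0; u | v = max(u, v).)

0.00

The minimum is attained at c = 0, a = 0, b = 0:
  (c -> c): 0 ≤ 0, so result = 1
  ((c -> c) | c) = max(1, 0) = 1
  (a -> b): 0 ≤ 0, so result = 1
  ~(a -> b): Gödel ¬ of 1 = 0 (operand ≠ 0)
  (a | ~(a -> b)) = max(0, 0) = 0
  (((c -> c) | c) & (a | ~(a -> b))) = min(1, 0) = 0
Checking all 125 assignments confirms none give a value below 0.00.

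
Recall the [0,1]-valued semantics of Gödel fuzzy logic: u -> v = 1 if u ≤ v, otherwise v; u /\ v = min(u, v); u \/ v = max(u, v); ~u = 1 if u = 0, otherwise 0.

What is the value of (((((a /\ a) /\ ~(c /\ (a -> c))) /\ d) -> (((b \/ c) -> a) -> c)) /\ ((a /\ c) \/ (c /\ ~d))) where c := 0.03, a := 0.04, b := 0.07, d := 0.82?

(a /\ a) = min(0.04, 0.04) = 0.04
(a -> c): 0.04 > 0.03, so result = 0.03
(c /\ (a -> c)) = min(0.03, 0.03) = 0.03
~(c /\ (a -> c)): Gödel ¬ of 0.03 = 0 (operand ≠ 0)
((a /\ a) /\ ~(c /\ (a -> c))) = min(0.04, 0) = 0
(((a /\ a) /\ ~(c /\ (a -> c))) /\ d) = min(0, 0.82) = 0
(b \/ c) = max(0.07, 0.03) = 0.07
((b \/ c) -> a): 0.07 > 0.04, so result = 0.04
(((b \/ c) -> a) -> c): 0.04 > 0.03, so result = 0.03
((((a /\ a) /\ ~(c /\ (a -> c))) /\ d) -> (((b \/ c) -> a) -> c)): 0 ≤ 0.03, so result = 1
(a /\ c) = min(0.04, 0.03) = 0.03
~d: Gödel ¬ of 0.82 = 0 (operand ≠ 0)
(c /\ ~d) = min(0.03, 0) = 0
((a /\ c) \/ (c /\ ~d)) = max(0.03, 0) = 0.03
(((((a /\ a) /\ ~(c /\ (a -> c))) /\ d) -> (((b \/ c) -> a) -> c)) /\ ((a /\ c) \/ (c /\ ~d))) = min(1, 0.03) = 0.03

0.03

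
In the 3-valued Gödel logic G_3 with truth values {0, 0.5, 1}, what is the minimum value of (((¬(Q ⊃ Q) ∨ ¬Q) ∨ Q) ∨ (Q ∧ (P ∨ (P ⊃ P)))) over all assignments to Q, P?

0.50

The minimum is attained at Q = 0.5, P = 0:
  (Q ⊃ Q): 0.5 ≤ 0.5, so result = 1
  ¬(Q ⊃ Q): Gödel ¬ of 1 = 0 (operand ≠ 0)
  ¬Q: Gödel ¬ of 0.5 = 0 (operand ≠ 0)
  (¬(Q ⊃ Q) ∨ ¬Q) = max(0, 0) = 0
  ((¬(Q ⊃ Q) ∨ ¬Q) ∨ Q) = max(0, 0.5) = 0.5
  (P ⊃ P): 0 ≤ 0, so result = 1
  (P ∨ (P ⊃ P)) = max(0, 1) = 1
  (Q ∧ (P ∨ (P ⊃ P))) = min(0.5, 1) = 0.5
  (((¬(Q ⊃ Q) ∨ ¬Q) ∨ Q) ∨ (Q ∧ (P ∨ (P ⊃ P)))) = max(0.5, 0.5) = 0.5
Checking all 9 assignments confirms none give a value below 0.50.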